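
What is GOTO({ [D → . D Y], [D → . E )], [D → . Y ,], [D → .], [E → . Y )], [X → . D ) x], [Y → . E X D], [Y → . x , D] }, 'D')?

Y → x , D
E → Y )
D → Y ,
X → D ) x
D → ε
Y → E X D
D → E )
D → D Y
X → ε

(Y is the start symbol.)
GOTO(I, 'D') = CLOSURE({ [A → αX.β] : [A → α.Xβ] ∈ I, X = 'D' })

Items with dot before 'D', with the dot advanced:
  [D → . D Y] → [D → D . Y]
  [X → . D ) x] → [X → D . ) x]
Closure of the advanced items:
  [D → D . Y] has the dot before Y: add [Y → . x , D], [Y → . E X D]
  [Y → . E X D] has the dot before E: add [E → . Y )]

GOTO = { [D → D . Y], [E → . Y )], [X → D . ) x], [Y → . E X D], [Y → . x , D] }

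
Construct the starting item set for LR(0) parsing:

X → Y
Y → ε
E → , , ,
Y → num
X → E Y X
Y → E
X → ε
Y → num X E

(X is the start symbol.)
First, augment the grammar with X' → X
I₀ = CLOSURE({ [X' → . X] }):
  [X' → . X] has the dot before X: add [X → . Y], [X → . E Y X], [X → .]
  [X → . Y] has the dot before Y: add [Y → .], [Y → . num], [Y → . E], [Y → . num X E]
  [X → . E Y X] has the dot before E: add [E → . , , ,]
No further items can be added.

I₀ = { [E → . , , ,], [X → . E Y X], [X → . Y], [X → .], [X' → . X], [Y → . E], [Y → . num X E], [Y → . num], [Y → .] }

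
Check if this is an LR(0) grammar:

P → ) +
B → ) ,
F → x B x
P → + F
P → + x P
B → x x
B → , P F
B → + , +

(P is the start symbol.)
Yes, the grammar is LR(0)

A grammar is LR(0) if no state in the canonical LR(0) collection has:
  - both a shift item (dot before a terminal) and a complete item (shift-reduce conflict), or
  - two or more complete items (reduce-reduce conflict; the accept item [P' → P .] counts as a complete item here).

Augment with P' → P and build the canonical LR(0) collection (I0 = CLOSURE({[P' → . P]}), then GOTO on every symbol after a dot until no new states appear). It has 23 states:
  I0: { [P → . ) +], [P → . + F], [P → . + x P], [P' → . P] }  — shift
  I1: { [P → ) . +] }  — shift
  I2: { [F → . x B x], [P → + . F], [P → + . x P] }  — shift
  I3: { [P' → P .] }  — accept
  I4: { [P → + F .] }  — reduce
  I5: { [B → . ) ,], [B → . + , +], [B → . , P F], [B → . x x], [F → x . B x], [P → + x . P], [P → . ) +], [P → . + F], [P → . + x P] }  — shift
  I6: { [B → ) . ,], [P → ) . +] }  — shift
  I7: { [B → + . , +], [F → . x B x], [P → + . F], [P → + . x P] }  — shift
  I8: { [B → , . P F], [P → . ) +], [P → . + F], [P → . + x P] }  — shift
  I9: { [F → x B . x] }  — shift
  I10: { [P → + x P .] }  — reduce
  I11: { [B → x . x] }  — shift
  I12: { [B → x x .] }  — reduce
  I13: { [F → x B x .] }  — reduce
  I14: { [B → , P . F], [F → . x B x] }  — shift
  I15: { [B → , P F .] }  — reduce
  I16: { [B → . ) ,], [B → . + , +], [B → . , P F], [B → . x x], [F → x . B x] }  — shift
  I17: { [B → ) . ,] }  — shift
  I18: { [B → + . , +] }  — shift
  I19: { [B → + , . +] }  — shift
  I20: { [B → + , + .] }  — reduce
  I21: { [B → ) , .] }  — reduce
  I22: { [P → ) + .] }  — reduce

Every state is either a pure shift/goto state or contains exactly one complete item and nothing to shift — no conflicts. The grammar is LR(0).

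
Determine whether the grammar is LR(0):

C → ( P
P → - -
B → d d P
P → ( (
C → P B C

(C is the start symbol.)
A grammar is LR(0) if no state in the canonical LR(0) collection has:
  - both a shift item (dot before a terminal) and a complete item (shift-reduce conflict), or
  - two or more complete items (reduce-reduce conflict; the accept item [C' → C .] counts as a complete item here).

Augment with C' → C and build the canonical LR(0) collection (I0 = CLOSURE({[C' → . C]}), then GOTO on every symbol after a dot until no new states appear). It has 15 states:
  I0: { [C → . ( P], [C → . P B C], [C' → . C], [P → . ( (], [P → . - -] }  — shift
  I1: { [C → ( . P], [P → ( . (], [P → . ( (], [P → . - -] }  — shift
  I2: { [P → - . -] }  — shift
  I3: { [C' → C .] }  — accept
  I4: { [B → . d d P], [C → P . B C] }  — shift
  I5: { [C → . ( P], [C → . P B C], [C → P B . C], [P → . ( (], [P → . - -] }  — shift
  I6: { [B → d . d P] }  — shift
  I7: { [B → d d . P], [P → . ( (], [P → . - -] }  — shift
  I8: { [P → ( . (] }  — shift
  I9: { [B → d d P .] }  — reduce
  I10: { [P → ( ( .] }  — reduce
  I11: { [C → P B C .] }  — reduce
  I12: { [P → - - .] }  — reduce
  I13: { [P → ( ( .], [P → ( . (] }  — shift, reduce
  I14: { [C → ( P .] }  — reduce

Conflict in state I13:
  Shift-reduce conflict between [P → ( ( .] and [P → ( . (]
So the grammar is NOT LR(0).

Answer: No. Shift-reduce conflict between [P → ( ( .] and [P → ( . (]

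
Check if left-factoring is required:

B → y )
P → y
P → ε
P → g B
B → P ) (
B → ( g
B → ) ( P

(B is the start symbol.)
No, left-factoring is not needed

Left-factoring is needed when two productions for the same non-terminal
share a common prefix on the right-hand side.

Productions for B:
  B → y )
  B → P ) (
  B → ( g
  B → ) ( P
Productions for P:
  P → y
  P → ε
  P → g B

No common prefixes found.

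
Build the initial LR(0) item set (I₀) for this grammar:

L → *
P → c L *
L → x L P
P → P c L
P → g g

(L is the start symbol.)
{ [L → . *], [L → . x L P], [L' → . L] }

First, augment the grammar with L' → L
I₀ = CLOSURE({ [L' → . L] }):
  [L' → . L] has the dot before L: add [L → . *], [L → . x L P]
No further items can be added.

I₀ = { [L → . *], [L → . x L P], [L' → . L] }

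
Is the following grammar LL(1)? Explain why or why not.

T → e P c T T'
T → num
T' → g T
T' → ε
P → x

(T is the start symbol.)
A grammar is LL(1) if for each non-terminal N with multiple productions, the predict sets of those productions are pairwise disjoint, where PREDICT(N → α) = (FIRST(α) \ {ε}) ∪ (FOLLOW(N) if α ⇒* ε).

Relevant sets:
  FOLLOW(T') = { $, 'g' }

For T:
  PREDICT(T → e P c T T') = { 'e' }
  PREDICT(T → num) = { 'num' }
For T':
  PREDICT(T' → g T) = { 'g' }
  PREDICT(T' → ε) = { $, 'g' }
P has a single production, so nothing to check there.

Conflict found: Predict set conflict for T': { 'g' }
The grammar is NOT LL(1).

Answer: No. Predict set conflict for T': { 'g' }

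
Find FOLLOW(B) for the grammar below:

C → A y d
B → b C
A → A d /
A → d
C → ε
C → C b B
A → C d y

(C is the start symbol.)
{ $, 'b', 'd' }

In C → C b B: B is at the end, add FOLLOW(C)

The FOLLOW sets referred to above (computed the same way, to a fixed point):
  FOLLOW(C) = { $, 'b', 'd' }

Taking the union: FOLLOW(B) = { $, 'b', 'd' }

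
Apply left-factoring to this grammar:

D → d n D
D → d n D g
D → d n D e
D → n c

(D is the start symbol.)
Left-factoring transforms A → αβ₁ | αβ₂ into A → αA' and A' → β₁ | β₂
(α is the longest common prefix among the alternatives). Repeat until
no nonterminal has two alternatives with a common prefix.

Round 1: D has alternatives sharing prefix 'd n D'. Introduce D': D → d n D D'
  Add: D' → ε
  Add: D' → g
  Add: D' → e

No remaining common prefixes — done.

Resulting grammar:
D → d n D D'
D' → ε
D' → g
D' → e
D → n c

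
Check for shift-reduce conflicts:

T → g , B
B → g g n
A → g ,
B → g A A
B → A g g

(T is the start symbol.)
A shift-reduce conflict occurs when an LR(0) state has both:
  - a complete (reduce) item [A → α .] (dot at the end), and
  - a shift item [B → β . c γ] (dot before a terminal).

Augment with T' → T and build the canonical LR(0) collection (I0 = CLOSURE({[T' → . T]}), then GOTO on every symbol after a dot until no new states appear). It has 15 states:
  I0: { [T → . g , B], [T' → . T] }  — shift
  I1: { [T' → T .] }  — accept
  I2: { [T → g . , B] }  — shift
  I3: { [A → . g ,], [B → . A g g], [B → . g A A], [B → . g g n], [T → g , . B] }  — shift
  I4: { [B → A . g g] }  — shift
  I5: { [T → g , B .] }  — reduce
  I6: { [A → . g ,], [A → g . ,], [B → g . A A], [B → g . g n] }  — shift
  I7: { [A → g , .] }  — reduce
  I8: { [A → . g ,], [B → g A . A] }  — shift
  I9: { [A → g . ,], [B → g g . n] }  — shift
  I10: { [B → g g n .] }  — reduce
  I11: { [B → g A A .] }  — reduce
  I12: { [A → g . ,] }  — shift
  I13: { [B → A g . g] }  — shift
  I14: { [B → A g g .] }  — reduce

No state contains both a complete item and a shift item.

Answer: No shift-reduce conflicts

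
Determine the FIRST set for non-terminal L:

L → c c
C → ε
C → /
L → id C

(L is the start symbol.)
{ 'c', 'id' }

To compute FIRST(L), examine every production with L on the left-hand side, reading each right-hand side left to right until a non-nullable symbol is reached.

From L → c c:
  - c is a terminal: add 'c' and stop
From L → id C:
  - id is a terminal: add 'id' and stop

Collecting: FIRST(L) = { 'c', 'id' }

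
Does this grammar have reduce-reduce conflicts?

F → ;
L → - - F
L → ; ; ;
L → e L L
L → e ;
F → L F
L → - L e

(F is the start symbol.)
No reduce-reduce conflicts

Augment with F' → F and build the canonical LR(0) collection (I0 = CLOSURE({[F' → . F]}), then GOTO on every symbol after a dot until no new states appear). It has 19 states:
  I0: { [F → . ;], [F → . L F], [F' → . F], [L → . - - F], [L → . - L e], [L → . ; ; ;], [L → . e ;], [L → . e L L] }  — shift
  I1: { [L → - . - F], [L → - . L e], [L → . - - F], [L → . - L e], [L → . ; ; ;], [L → . e ;], [L → . e L L] }  — shift
  I2: { [F → ; .], [L → ; . ; ;] }  — shift, reduce
  I3: { [F' → F .] }  — accept
  I4: { [F → . ;], [F → . L F], [F → L . F], [L → . - - F], [L → . - L e], [L → . ; ; ;], [L → . e ;], [L → . e L L] }  — shift
  I5: { [L → . - - F], [L → . - L e], [L → . ; ; ;], [L → . e ;], [L → . e L L], [L → e . ;], [L → e . L L] }  — shift
  I6: { [L → ; . ; ;], [L → e ; .] }  — shift, reduce
  I7: { [L → . - - F], [L → . - L e], [L → . ; ; ;], [L → . e ;], [L → . e L L], [L → e L . L] }  — shift
  I8: { [L → ; . ; ;] }  — shift
  I9: { [L → e L L .] }  — reduce
  I10: { [L → ; ; . ;] }  — shift
  I11: { [L → ; ; ; .] }  — reduce
  I12: { [F → L F .] }  — reduce
  I13: { [F → . ;], [F → . L F], [L → - - . F], [L → - . - F], [L → - . L e], [L → . - - F], [L → . - L e], [L → . ; ; ;], [L → . e ;], [L → . e L L] }  — shift
  I14: { [L → - L . e] }  — shift
  I15: { [L → - L e .] }  — reduce
  I16: { [L → - - F .] }  — reduce
  I17: { [F → . ;], [F → . L F], [F → L . F], [L → - L . e], [L → . - - F], [L → . - L e], [L → . ; ; ;], [L → . e ;], [L → . e L L] }  — shift
  I18: { [L → - L e .], [L → . - - F], [L → . - L e], [L → . ; ; ;], [L → . e ;], [L → . e L L], [L → e . ;], [L → e . L L] }  — shift, reduce

No state contains more than one complete item.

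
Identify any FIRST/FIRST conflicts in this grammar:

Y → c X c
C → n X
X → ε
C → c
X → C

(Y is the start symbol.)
A FIRST/FIRST conflict occurs when two productions N → α and N → β for the same non-terminal have FIRST(α) ∩ FIRST(β) ≠ ∅ (with ε ∈ FIRST of a nullable right-hand side, so two nullable alternatives also conflict).

FIRST sets of the non-terminals at (or reachable through a nullable prefix from) the front of some alternative:
  FIRST(C) = { 'c', 'n' }

Productions for C:
  C → n X: FIRST = { 'n' }
  C → c: FIRST = { 'c' }
Productions for X:
  X → ε: FIRST = { ε }
  X → C: FIRST = { 'c', 'n' }
Y has only one production, so no FIRST/FIRST conflict is possible there.

All alternatives of each non-terminal have pairwise disjoint FIRST sets.

Answer: No FIRST/FIRST conflicts.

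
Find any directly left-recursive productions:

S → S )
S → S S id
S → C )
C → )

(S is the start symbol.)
Direct left recursion occurs when N → N α for some non-terminal N (the right-hand side begins with the left-hand side itself).

S → S ): LEFT RECURSIVE (starts with S)
S → S S id: LEFT RECURSIVE (starts with S)
S → C ): starts with C
C → ): starts with ')'

The grammar has direct left recursion on: S.

Answer: Yes, S is left-recursive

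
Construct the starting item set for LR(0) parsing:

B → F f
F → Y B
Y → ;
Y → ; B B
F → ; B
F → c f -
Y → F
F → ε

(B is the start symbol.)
First, augment the grammar with B' → B
I₀ = CLOSURE({ [B' → . B] }):
  [B' → . B] has the dot before B: add [B → . F f]
  [B → . F f] has the dot before F: add [F → . Y B], [F → . ; B], [F → . c f -], [F → .]
  [F → . Y B] has the dot before Y: add [Y → . ;], [Y → . ; B B], [Y → . F]
No further items can be added.

I₀ = { [B → . F f], [B' → . B], [F → . ; B], [F → . Y B], [F → . c f -], [F → .], [Y → . ; B B], [Y → . ;], [Y → . F] }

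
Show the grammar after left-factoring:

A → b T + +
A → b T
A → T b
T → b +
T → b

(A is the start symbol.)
Left-factoring transforms A → αβ₁ | αβ₂ into A → αA' and A' → β₁ | β₂
(α is the longest common prefix among the alternatives). Repeat until
no nonterminal has two alternatives with a common prefix.

Round 1: A has alternatives sharing prefix 'b T'. Introduce A': A → b T A'
  Add: A' → + +
  Add: A' → ε

Round 2: T has alternatives sharing prefix 'b'. Introduce T': T → b T'
  Add: T' → +
  Add: T' → ε

No remaining common prefixes — done.

Resulting grammar:
A → b T A'
A' → + +
A' → ε
A → T b
T → b T'
T' → +
T' → ε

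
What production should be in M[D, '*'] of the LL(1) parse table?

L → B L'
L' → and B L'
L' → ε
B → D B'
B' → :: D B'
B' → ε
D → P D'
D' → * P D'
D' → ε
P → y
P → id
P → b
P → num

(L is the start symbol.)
To find M[D, '*'], we find productions for D where '*' is in the predict set (PREDICT(N → α) = (FIRST(α) \ {ε}) ∪ (FOLLOW(N) if α ⇒* ε)).

Relevant sets:
  FIRST(P) = { 'b', 'id', 'num', 'y' }

D → P D': PREDICT = { 'b', 'id', 'num', 'y' }

M[D, '*'] is empty (no production applies)

Answer: Empty (error entry)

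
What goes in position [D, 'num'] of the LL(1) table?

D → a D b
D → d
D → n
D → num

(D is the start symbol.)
D → num

To find M[D, 'num'], we find productions for D where 'num' is in the predict set (PREDICT(N → α) = (FIRST(α) \ {ε}) ∪ (FOLLOW(N) if α ⇒* ε)).

D → a D b: PREDICT = { 'a' }
D → d: PREDICT = { 'd' }
D → n: PREDICT = { 'n' }
D → num: PREDICT = { 'num' }
  'num' is in predict set, so this production goes in M[D, 'num']

M[D, 'num'] = D → num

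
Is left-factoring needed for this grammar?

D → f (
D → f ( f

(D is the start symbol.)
Left-factoring is needed when two productions for the same non-terminal
share a common prefix on the right-hand side.

Productions for D:
  D → f (
  D → f ( f

Found common prefix 'f (' in productions for D

Answer: Yes, D has productions with common prefix 'f ('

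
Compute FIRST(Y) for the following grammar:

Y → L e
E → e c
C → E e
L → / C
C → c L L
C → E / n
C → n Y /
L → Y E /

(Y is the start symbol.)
FIRST sets of the other non-terminals involved (by the same procedure, iterated to a fixed point):
  FIRST(L) = { '/' }

From Y → L e:
  - L is a non-terminal: add FIRST(L) \ {ε} = { '/' }
    L is not nullable, so stop

Collecting: FIRST(Y) = { '/' }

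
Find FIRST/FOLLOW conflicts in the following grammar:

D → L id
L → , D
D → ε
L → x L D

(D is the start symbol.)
Yes. D → L id with FOLLOW(D) on { ',', 'x' }

A FIRST/FOLLOW conflict occurs when a non-terminal N has a nullable alternative N → β (β ⇒* ε) and another alternative N → α with FIRST(α) ∩ FOLLOW(N) ≠ ∅: on such a lookahead the parser cannot decide between expanding α and letting N vanish via β.

Nullable non-terminals: D.
FIRST sets used below: FIRST(L) = { ',', 'x' }

D: nullable alternative(s) D → ε; FOLLOW(D) = { $, ',', 'id', 'x' }
  D → L id: FIRST \ {ε} = { ',', 'x' } — overlaps FOLLOW(D) on { ',', 'x' }: CONFLICT
  D → ε: FIRST \ {ε} = { } — this is the only nullable alternative, skip

L has no nullable alternative, so no FIRST/FOLLOW check is needed there.

So the grammar has 1 FIRST/FOLLOW conflict (marked CONFLICT above).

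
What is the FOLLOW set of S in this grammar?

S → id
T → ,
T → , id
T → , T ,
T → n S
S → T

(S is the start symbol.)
{ $, ',' }

To compute FOLLOW(S), find every occurrence of S on a right-hand side N → α S β: add FIRST(β) \ {ε}, and if β is empty or nullable also add FOLLOW(N). Iterate to a fixed point.

S is the start symbol, so $ ∈ FOLLOW(S).
In T → n S: S is at the end, add FOLLOW(T)

The FOLLOW sets referred to above (computed the same way, to a fixed point):
  FOLLOW(T) = { $, ',' }

Taking the union: FOLLOW(S) = { $, ',' }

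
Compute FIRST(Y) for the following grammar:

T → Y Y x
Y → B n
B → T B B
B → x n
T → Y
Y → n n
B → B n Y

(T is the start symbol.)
To compute FIRST(Y), examine every production with Y on the left-hand side, reading each right-hand side left to right until a non-nullable symbol is reached.

FIRST sets of the other non-terminals involved (by the same procedure, iterated to a fixed point):
  FIRST(B) = { 'n', 'x' }

From Y → B n:
  - B is a non-terminal: add FIRST(B) \ {ε} = { 'n', 'x' }
    B is not nullable, so stop
From Y → n n:
  - n is a terminal: add 'n' and stop

Collecting: FIRST(Y) = { 'n', 'x' }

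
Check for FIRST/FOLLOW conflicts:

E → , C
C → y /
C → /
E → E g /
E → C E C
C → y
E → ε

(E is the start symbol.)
Yes. E → E g '/' with FOLLOW(E) on { '/', 'g', 'y' }; E → C E C with FOLLOW(E) on { '/', 'y' }

A FIRST/FOLLOW conflict occurs when a non-terminal N has a nullable alternative N → β (β ⇒* ε) and another alternative N → α with FIRST(α) ∩ FOLLOW(N) ≠ ∅: on such a lookahead the parser cannot decide between expanding α and letting N vanish via β.

Nullable non-terminals: E.
FIRST sets used below: FIRST(E) = { ',', '/', 'g', 'y', ε }, FIRST(C) = { '/', 'y' }

E: nullable alternative(s) E → ε; FOLLOW(E) = { $, '/', 'g', 'y' }
  E → , C: FIRST \ {ε} = { ',' } — disjoint from FOLLOW(E)
  E → E g /: FIRST \ {ε} = { ',', '/', 'g', 'y' } — overlaps FOLLOW(E) on { '/', 'g', 'y' }: CONFLICT
  E → C E C: FIRST \ {ε} = { '/', 'y' } — overlaps FOLLOW(E) on { '/', 'y' }: CONFLICT
  E → ε: FIRST \ {ε} = { } — this is the only nullable alternative, skip

C has no nullable alternative, so no FIRST/FOLLOW check is needed there.

So the grammar has 2 FIRST/FOLLOW conflicts (marked CONFLICT above).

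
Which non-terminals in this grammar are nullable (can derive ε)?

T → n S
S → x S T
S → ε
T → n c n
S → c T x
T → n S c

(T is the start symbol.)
A non-terminal is nullable if it can derive ε (the empty string): either it has an ε-production, or it has a production whose right-hand side consists entirely of nullable non-terminals.

ε-productions: S → ε
So S is immediately nullable.
No further non-terminal can be added: every production for the remaining non-terminals contains a terminal or a non-nullable non-terminal.
Nullable = { 'S' }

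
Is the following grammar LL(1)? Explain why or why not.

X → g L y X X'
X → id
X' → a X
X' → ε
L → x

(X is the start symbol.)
Relevant sets:
  FOLLOW(X') = { $, 'a' }

For X:
  PREDICT(X → g L y X X') = { 'g' }
  PREDICT(X → id) = { 'id' }
For X':
  PREDICT(X' → a X) = { 'a' }
  PREDICT(X' → ε) = { $, 'a' }
L has a single production, so nothing to check there.

Conflict found: Predict set conflict for X': { 'a' }
The grammar is NOT LL(1).

Answer: No. Predict set conflict for X': { 'a' }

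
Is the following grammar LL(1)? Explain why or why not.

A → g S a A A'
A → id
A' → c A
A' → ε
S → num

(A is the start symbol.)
No. Predict set conflict for A': { 'c' }

Relevant sets:
  FOLLOW(A') = { $, 'c' }

For A:
  PREDICT(A → g S a A A') = { 'g' }
  PREDICT(A → id) = { 'id' }
For A':
  PREDICT(A' → c A) = { 'c' }
  PREDICT(A' → ε) = { $, 'c' }
S has a single production, so nothing to check there.

Conflict found: Predict set conflict for A': { 'c' }
The grammar is NOT LL(1).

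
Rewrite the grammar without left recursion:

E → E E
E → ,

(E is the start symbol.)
E → , E'
E' → E E'
E' → ε

E is directly left-recursive. The standard transformation for
  A → A α₁ | ... | A α_m | β₁ | ... | β_n
is
  A  → β₁ A' | ... | β_n A'
  A' → α₁ A' | ... | α_m A' | ε

E → , becomes E → , E'
E → E E becomes E' → E E'
Add E' → ε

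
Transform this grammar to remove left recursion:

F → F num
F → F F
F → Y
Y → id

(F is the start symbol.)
F → Y F'
F' → num F'
F' → F F'
F' → ε
Y → id

F is directly left-recursive. The standard transformation for
  A → A α₁ | ... | A α_m | β₁ | ... | β_n
is
  A  → β₁ A' | ... | β_n A'
  A' → α₁ A' | ... | α_m A' | ε

F → Y becomes F → Y F'
F → F num becomes F' → num F'
F → F F becomes F' → F F'
Add F' → ε

Productions for other non-terminals are unchanged:
  Y → id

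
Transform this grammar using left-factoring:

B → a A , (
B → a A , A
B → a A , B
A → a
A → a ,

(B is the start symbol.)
B → a A , B'
B' → (
B' → A
B' → B
A → a A'
A' → ε
A' → ,

Left-factoring transforms A → αβ₁ | αβ₂ into A → αA' and A' → β₁ | β₂
(α is the longest common prefix among the alternatives). Repeat until
no nonterminal has two alternatives with a common prefix.

Round 1: B has alternatives sharing prefix 'a A ,'. Introduce B': B → a A , B'
  Add: B' → (
  Add: B' → A
  Add: B' → B

Round 2: A has alternatives sharing prefix 'a'. Introduce A': A → a A'
  Add: A' → ε
  Add: A' → ,

No remaining common prefixes — done.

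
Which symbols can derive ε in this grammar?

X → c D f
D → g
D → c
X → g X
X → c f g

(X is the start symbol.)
None

There are no ε-productions, so no non-terminal can derive ε.
No non-terminals are nullable.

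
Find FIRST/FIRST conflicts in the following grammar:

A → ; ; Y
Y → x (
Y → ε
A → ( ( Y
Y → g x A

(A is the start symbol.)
A FIRST/FIRST conflict occurs when two productions N → α and N → β for the same non-terminal have FIRST(α) ∩ FIRST(β) ≠ ∅ (with ε ∈ FIRST of a nullable right-hand side, so two nullable alternatives also conflict).

Productions for A:
  A → ; ; Y: FIRST = { ';' }
  A → ( ( Y: FIRST = { '(' }
Productions for Y:
  Y → x (: FIRST = { 'x' }
  Y → ε: FIRST = { ε }
  Y → g x A: FIRST = { 'g' }

All alternatives of each non-terminal have pairwise disjoint FIRST sets.

Answer: No FIRST/FIRST conflicts.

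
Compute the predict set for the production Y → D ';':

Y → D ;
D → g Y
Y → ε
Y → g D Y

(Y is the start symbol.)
{ 'g' }

PREDICT(Y → D ';') = (FIRST(RHS) \ {ε}) ∪ (FOLLOW(Y) if ε ∈ FIRST(RHS), i.e. RHS ⇒* ε)
FIRST(D) = { 'g' }
FIRST(D ';') = { 'g' }
ε ∉ FIRST(D ';'), so FOLLOW(Y) is not added.
PREDICT(Y → D ';') = { 'g' }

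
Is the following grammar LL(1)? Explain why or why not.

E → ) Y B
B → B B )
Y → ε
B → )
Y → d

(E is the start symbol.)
No. Predict set conflict for B: { ')' }

Relevant sets:
  FIRST(B) = { ')' }
  FOLLOW(Y) = { ')' }

For B:
  PREDICT(B → B B ')') = { ')' }
  PREDICT(B → ')') = { ')' }
For Y:
  PREDICT(Y → ε) = { ')' }
  PREDICT(Y → d) = { 'd' }
E has a single production, so nothing to check there.

Conflict found: Predict set conflict for B: { ')' }
The grammar is NOT LL(1).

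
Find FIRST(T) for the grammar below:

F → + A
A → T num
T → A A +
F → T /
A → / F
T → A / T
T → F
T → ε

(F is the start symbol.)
To compute FIRST(T), examine every production with T on the left-hand side, reading each right-hand side left to right until a non-nullable symbol is reached.

FIRST sets of the other non-terminals involved (by the same procedure, iterated to a fixed point):
  FIRST(A) = { '+', '/', 'num' }
  FIRST(F) = { '+', '/', 'num' }

From T → A A +:
  - A is a non-terminal: add FIRST(A) \ {ε} = { '+', '/', 'num' }
    A is not nullable, so stop
From T → A / T:
  - A is a non-terminal: add FIRST(A) \ {ε} = { '+', '/', 'num' }
    A is not nullable, so stop
From T → F:
  - F is a non-terminal: add FIRST(F) \ {ε} = { '+', '/', 'num' }
    F is not nullable, so stop
From T → ε:
  - ε-production, so ε ∈ FIRST(T)

Collecting: FIRST(T) = { '+', '/', 'num', ε }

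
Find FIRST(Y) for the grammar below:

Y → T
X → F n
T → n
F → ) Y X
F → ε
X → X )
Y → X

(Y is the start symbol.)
To compute FIRST(Y), examine every production with Y on the left-hand side, reading each right-hand side left to right until a non-nullable symbol is reached.

FIRST sets of the other non-terminals involved (by the same procedure, iterated to a fixed point):
  FIRST(T) = { 'n' }
  FIRST(X) = { ')', 'n' }

From Y → T:
  - T is a non-terminal: add FIRST(T) \ {ε} = { 'n' }
    T is not nullable, so stop
From Y → X:
  - X is a non-terminal: add FIRST(X) \ {ε} = { ')', 'n' }
    X is not nullable, so stop

Collecting: FIRST(Y) = { ')', 'n' }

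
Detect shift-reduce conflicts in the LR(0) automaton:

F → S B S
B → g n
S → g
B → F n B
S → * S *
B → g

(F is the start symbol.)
A shift-reduce conflict occurs when an LR(0) state has both:
  - a complete (reduce) item [A → α .] (dot at the end), and
  - a shift item [B → β . c γ] (dot before a terminal).

Augment with F' → F and build the canonical LR(0) collection (I0 = CLOSURE({[F' → . F]}), then GOTO on every symbol after a dot until no new states appear). It has 14 states:
  I0: { [F → . S B S], [F' → . F], [S → . * S *], [S → . g] }  — shift
  I1: { [S → * . S *], [S → . * S *], [S → . g] }  — shift
  I2: { [F' → F .] }  — accept
  I3: { [B → . F n B], [B → . g n], [B → . g], [F → . S B S], [F → S . B S], [S → . * S *], [S → . g] }  — shift
  I4: { [S → g .] }  — reduce
  I5: { [F → S B . S], [S → . * S *], [S → . g] }  — shift
  I6: { [B → F . n B] }  — shift
  I7: { [B → g . n], [B → g .], [S → g .] }  — shift, 2 reduces
  I8: { [B → g n .] }  — reduce
  I9: { [B → . F n B], [B → . g n], [B → . g], [B → F n . B], [F → . S B S], [S → . * S *], [S → . g] }  — shift
  I10: { [B → F n B .] }  — reduce
  I11: { [F → S B S .] }  — reduce
  I12: { [S → * S . *] }  — shift
  I13: { [S → * S * .] }  — reduce

I7 contains reduce items [B → g .], [S → g .] and shift item [B → g . n] — shift-reduce conflict.

Answer: Yes — I7: [B → g .] vs [B → g . n]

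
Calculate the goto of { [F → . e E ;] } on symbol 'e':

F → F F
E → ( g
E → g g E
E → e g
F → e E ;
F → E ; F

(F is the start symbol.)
{ [E → . ( g], [E → . e g], [E → . g g E], [F → e . E ;] }

GOTO(I, 'e') = CLOSURE({ [A → αX.β] : [A → α.Xβ] ∈ I, X = 'e' })

Items with dot before 'e', with the dot advanced:
  [F → . e E ;] → [F → e . E ;]
Closure of the advanced items:
  [F → e . E ;] has the dot before E: add [E → . ( g], [E → . g g E], [E → . e g]

GOTO = { [E → . ( g], [E → . e g], [E → . g g E], [F → e . E ;] }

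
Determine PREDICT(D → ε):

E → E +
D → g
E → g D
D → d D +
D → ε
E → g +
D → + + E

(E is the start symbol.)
PREDICT(D → ε) = (FIRST(RHS) \ {ε}) ∪ (FOLLOW(D) if ε ∈ FIRST(RHS), i.e. RHS ⇒* ε)
The right-hand side is ε (FIRST(ε) = { ε }), so the predict set is FOLLOW(D) = { $, '+' }
PREDICT(D → ε) = { $, '+' }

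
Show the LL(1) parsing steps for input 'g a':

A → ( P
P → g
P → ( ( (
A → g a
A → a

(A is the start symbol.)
LL(1) parsing maintains a stack (initially the start symbol over $) and the input. At each step: if the stack top is a terminal, match it against the current input token; if it is a non-terminal N, replace it with the RHS of M[N, lookahead] (the unique production whose predict set contains the lookahead).

Stack is shown with the top on the left.

Stack  Input  Action
--------------------
A $    g a $  output A → g a
g a $  g a $  match 'g'
a $    a $    match 'a'
$      $      accept

The string is accepted.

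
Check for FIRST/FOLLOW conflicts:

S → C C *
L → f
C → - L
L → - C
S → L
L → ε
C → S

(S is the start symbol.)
Yes. S → C C '*' with FOLLOW(S) on { '*', '-', 'f' }; L → f with FOLLOW(L) on { 'f' }; L → '-' C with FOLLOW(L) on { '-' }; C → '-' L with FOLLOW(C) on { '-' }

A FIRST/FOLLOW conflict occurs when a non-terminal N has a nullable alternative N → β (β ⇒* ε) and another alternative N → α with FIRST(α) ∩ FOLLOW(N) ≠ ∅: on such a lookahead the parser cannot decide between expanding α and letting N vanish via β.

Nullable non-terminals: C, L, S.
FIRST sets used below: FIRST(S) = { '*', '-', 'f', ε }, FIRST(C) = { '*', '-', 'f', ε }, FIRST(L) = { '-', 'f', ε }

C: nullable alternative(s) C → S; FOLLOW(C) = { $, '*', '-', 'f' }
  C → - L: FIRST \ {ε} = { '-' } — overlaps FOLLOW(C) on { '-' }: CONFLICT
  C → S: FIRST \ {ε} = { '*', '-', 'f' } — this is the only nullable alternative, skip

L: nullable alternative(s) L → ε; FOLLOW(L) = { $, '*', '-', 'f' }
  L → f: FIRST \ {ε} = { 'f' } — overlaps FOLLOW(L) on { 'f' }: CONFLICT
  L → - C: FIRST \ {ε} = { '-' } — overlaps FOLLOW(L) on { '-' }: CONFLICT
  L → ε: FIRST \ {ε} = { } — this is the only nullable alternative, skip

S: nullable alternative(s) S → L; FOLLOW(S) = { $, '*', '-', 'f' }
  S → C C *: FIRST \ {ε} = { '*', '-', 'f' } — overlaps FOLLOW(S) on { '*', '-', 'f' }: CONFLICT
  S → L: FIRST \ {ε} = { '-', 'f' } — this is the only nullable alternative, skip

So the grammar has 4 FIRST/FOLLOW conflicts (marked CONFLICT above).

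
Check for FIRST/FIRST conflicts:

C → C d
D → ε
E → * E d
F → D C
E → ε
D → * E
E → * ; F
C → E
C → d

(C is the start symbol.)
Yes. C → C d / C → E on { '*' }; C → C d / C → d on { 'd' }; E → '*' E d / E → '*' ';' F on { '*' }

A FIRST/FIRST conflict occurs when two productions N → α and N → β for the same non-terminal have FIRST(α) ∩ FIRST(β) ≠ ∅ (with ε ∈ FIRST of a nullable right-hand side, so two nullable alternatives also conflict).

FIRST sets of the non-terminals at (or reachable through a nullable prefix from) the front of some alternative:
  FIRST(C) = { '*', 'd', ε }
  FIRST(E) = { '*', ε }

Productions for C:
  C → C d: FIRST = { '*', 'd' }
  C → E: FIRST = { '*', ε }
  C → d: FIRST = { 'd' }
Productions for D:
  D → ε: FIRST = { ε }
  D → * E: FIRST = { '*' }
Productions for E:
  E → * E d: FIRST = { '*' }
  E → ε: FIRST = { ε }
  E → * ; F: FIRST = { '*' }
F has only one production, so no FIRST/FIRST conflict is possible there.

Conflict for C: C → C d and C → E
  Overlap: { '*' }
Conflict for C: C → C d and C → d
  Overlap: { 'd' }
Conflict for E: E → * E d and E → * ; F
  Overlap: { '*' }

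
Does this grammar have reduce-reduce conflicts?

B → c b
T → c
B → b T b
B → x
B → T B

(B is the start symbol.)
No reduce-reduce conflicts

Augment with B' → B and build the canonical LR(0) collection (I0 = CLOSURE({[B' → . B]}), then GOTO on every symbol after a dot until no new states appear). It has 11 states:
  I0: { [B → . T B], [B → . b T b], [B → . c b], [B → . x], [B' → . B], [T → . c] }  — shift
  I1: { [B' → B .] }  — accept
  I2: { [B → . T B], [B → . b T b], [B → . c b], [B → . x], [B → T . B], [T → . c] }  — shift
  I3: { [B → b . T b], [T → . c] }  — shift
  I4: { [B → c . b], [T → c .] }  — shift, reduce
  I5: { [B → x .] }  — reduce
  I6: { [B → c b .] }  — reduce
  I7: { [B → b T . b] }  — shift
  I8: { [T → c .] }  — reduce
  I9: { [B → b T b .] }  — reduce
  I10: { [B → T B .] }  — reduce

No state contains more than one complete item.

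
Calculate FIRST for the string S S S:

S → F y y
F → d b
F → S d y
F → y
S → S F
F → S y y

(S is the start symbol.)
FIRST sets of the non-terminals involved (from the grammar, by fixed-point iteration):
  FIRST(S) = { 'd', 'y' }

To compute FIRST(S S S), process the symbols left to right:
Symbol S is a non-terminal. Add FIRST(S) \ {ε} = { 'd', 'y' }
S is not nullable (ε ∉ FIRST(S)), so stop here.
FIRST(S S S) = { 'd', 'y' }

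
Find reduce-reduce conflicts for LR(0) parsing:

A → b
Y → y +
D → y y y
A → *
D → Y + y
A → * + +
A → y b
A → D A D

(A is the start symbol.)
A reduce-reduce conflict occurs when an LR(0) state has two complete items [A → α .] and [B → β .] — both call for a reduction, and with no lookahead the parser cannot choose between them.

Augment with A' → A and build the canonical LR(0) collection (I0 = CLOSURE({[A' → . A]}), then GOTO on every symbol after a dot until no new states appear). It has 18 states:
  I0: { [A → . * + +], [A → . *], [A → . D A D], [A → . b], [A → . y b], [A' → . A], [D → . Y + y], [D → . y y y], [Y → . y +] }  — shift
  I1: { [A → * . + +], [A → * .] }  — shift, reduce
  I2: { [A' → A .] }  — accept
  I3: { [A → . * + +], [A → . *], [A → . D A D], [A → . b], [A → . y b], [A → D . A D], [D → . Y + y], [D → . y y y], [Y → . y +] }  — shift
  I4: { [D → Y . + y] }  — shift
  I5: { [A → b .] }  — reduce
  I6: { [A → y . b], [D → y . y y], [Y → y . +] }  — shift
  I7: { [Y → y + .] }  — reduce
  I8: { [A → y b .] }  — reduce
  I9: { [D → y y . y] }  — shift
  I10: { [D → y y y .] }  — reduce
  I11: { [D → Y + . y] }  — shift
  I12: { [D → Y + y .] }  — reduce
  I13: { [A → D A . D], [D → . Y + y], [D → . y y y], [Y → . y +] }  — shift
  I14: { [A → D A D .] }  — reduce
  I15: { [D → y . y y], [Y → y . +] }  — shift
  I16: { [A → * + . +] }  — shift
  I17: { [A → * + + .] }  — reduce

No state contains more than one complete item.

Answer: No reduce-reduce conflicts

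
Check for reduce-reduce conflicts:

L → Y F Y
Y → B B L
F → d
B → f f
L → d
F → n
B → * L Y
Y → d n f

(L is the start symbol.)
A reduce-reduce conflict occurs when an LR(0) state has two complete items [A → α .] and [B → β .] — both call for a reduction, and with no lookahead the parser cannot choose between them.

Augment with L' → L and build the canonical LR(0) collection (I0 = CLOSURE({[L' → . L]}), then GOTO on every symbol after a dot until no new states appear). It has 19 states:
  I0: { [B → . * L Y], [B → . f f], [L → . Y F Y], [L → . d], [L' → . L], [Y → . B B L], [Y → . d n f] }  — shift
  I1: { [B → * . L Y], [B → . * L Y], [B → . f f], [L → . Y F Y], [L → . d], [Y → . B B L], [Y → . d n f] }  — shift
  I2: { [B → . * L Y], [B → . f f], [Y → B . B L] }  — shift
  I3: { [L' → L .] }  — accept
  I4: { [F → . d], [F → . n], [L → Y . F Y] }  — shift
  I5: { [L → d .], [Y → d . n f] }  — shift, reduce
  I6: { [B → f . f] }  — shift
  I7: { [B → f f .] }  — reduce
  I8: { [Y → d n . f] }  — shift
  I9: { [Y → d n f .] }  — reduce
  I10: { [B → . * L Y], [B → . f f], [L → Y F . Y], [Y → . B B L], [Y → . d n f] }  — shift
  I11: { [F → d .] }  — reduce
  I12: { [F → n .] }  — reduce
  I13: { [L → Y F Y .] }  — reduce
  I14: { [Y → d . n f] }  — shift
  I15: { [B → . * L Y], [B → . f f], [L → . Y F Y], [L → . d], [Y → . B B L], [Y → . d n f], [Y → B B . L] }  — shift
  I16: { [Y → B B L .] }  — reduce
  I17: { [B → * L . Y], [B → . * L Y], [B → . f f], [Y → . B B L], [Y → . d n f] }  — shift
  I18: { [B → * L Y .] }  — reduce

No state contains more than one complete item.

Answer: No reduce-reduce conflicts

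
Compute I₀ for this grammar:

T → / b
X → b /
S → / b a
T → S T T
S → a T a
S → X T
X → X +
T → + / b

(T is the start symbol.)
First, augment the grammar with T' → T
I₀ = CLOSURE({ [T' → . T] }):
  [T' → . T] has the dot before T: add [T → . / b], [T → . S T T], [T → . + / b]
  [T → . S T T] has the dot before S: add [S → . / b a], [S → . a T a], [S → . X T]
  [S → . X T] has the dot before X: add [X → . b /], [X → . X +]
No further items can be added.

I₀ = { [S → . / b a], [S → . X T], [S → . a T a], [T → . + / b], [T → . / b], [T → . S T T], [T' → . T], [X → . X +], [X → . b /] }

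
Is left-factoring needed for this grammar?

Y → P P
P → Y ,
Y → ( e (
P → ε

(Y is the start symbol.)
Left-factoring is needed when two productions for the same non-terminal
share a common prefix on the right-hand side.

Productions for Y:
  Y → P P
  Y → ( e (
Productions for P:
  P → Y ,
  P → ε

No common prefixes found.

Answer: No, left-factoring is not needed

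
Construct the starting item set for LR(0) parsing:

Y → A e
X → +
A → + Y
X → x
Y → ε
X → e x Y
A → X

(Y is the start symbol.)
{ [A → . + Y], [A → . X], [X → . +], [X → . e x Y], [X → . x], [Y → . A e], [Y → .], [Y' → . Y] }

First, augment the grammar with Y' → Y
I₀ = CLOSURE({ [Y' → . Y] }):
  [Y' → . Y] has the dot before Y: add [Y → . A e], [Y → .]
  [Y → . A e] has the dot before A: add [A → . + Y], [A → . X]
  [A → . X] has the dot before X: add [X → . +], [X → . x], [X → . e x Y]
No further items can be added.

I₀ = { [A → . + Y], [A → . X], [X → . +], [X → . e x Y], [X → . x], [Y → . A e], [Y → .], [Y' → . Y] }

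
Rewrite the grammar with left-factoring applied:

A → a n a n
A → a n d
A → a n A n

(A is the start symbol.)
Left-factoring transforms A → αβ₁ | αβ₂ into A → αA' and A' → β₁ | β₂
(α is the longest common prefix among the alternatives). Repeat until
no nonterminal has two alternatives with a common prefix.

Round 1: A has alternatives sharing prefix 'a n'. Introduce A': A → a n A'
  Add: A' → a n
  Add: A' → d
  Add: A' → A n

No remaining common prefixes — done.

Resulting grammar:
A → a n A'
A' → a n
A' → d
A' → A n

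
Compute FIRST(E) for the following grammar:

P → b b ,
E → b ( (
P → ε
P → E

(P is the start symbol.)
{ 'b' }

To compute FIRST(E), examine every production with E on the left-hand side, reading each right-hand side left to right until a non-nullable symbol is reached.

From E → b ( (:
  - b is a terminal: add 'b' and stop

Collecting: FIRST(E) = { 'b' }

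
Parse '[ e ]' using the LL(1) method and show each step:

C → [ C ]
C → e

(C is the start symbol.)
Stack is shown with the top on the left.

Stack    Input    Action
------------------------
C $      [ e ] $  output C → [ C ]
[ C ] $  [ e ] $  match '['
C ] $    e ] $    output C → e
e ] $    e ] $    match 'e'
] $      ] $      match ']'
$        $        accept

The string is accepted.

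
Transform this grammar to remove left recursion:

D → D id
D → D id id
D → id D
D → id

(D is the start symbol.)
D → id D D'
D → id D'
D' → id D'
D' → id id D'
D' → ε

D is directly left-recursive. The standard transformation for
  A → A α₁ | ... | A α_m | β₁ | ... | β_n
is
  A  → β₁ A' | ... | β_n A'
  A' → α₁ A' | ... | α_m A' | ε

D → id D becomes D → id D D'
D → id becomes D → id D'
D → D id becomes D' → id D'
D → D id id becomes D' → id id D'
Add D' → ε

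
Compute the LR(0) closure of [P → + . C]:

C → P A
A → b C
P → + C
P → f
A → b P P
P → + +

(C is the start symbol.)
To compute CLOSURE, for each item [A → α.Bβ] where B is a non-terminal, add [B → .γ] for all productions B → γ; repeat for the newly added items until nothing changes.

Start with: [P → + . C]
  [P → + . C] has the dot before C: add [C → . P A]
  [C → . P A] has the dot before P: add [P → . + C], [P → . f], [P → . + +]
No further items can be added.

CLOSURE = { [C → . P A], [P → + . C], [P → . + +], [P → . + C], [P → . f] }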